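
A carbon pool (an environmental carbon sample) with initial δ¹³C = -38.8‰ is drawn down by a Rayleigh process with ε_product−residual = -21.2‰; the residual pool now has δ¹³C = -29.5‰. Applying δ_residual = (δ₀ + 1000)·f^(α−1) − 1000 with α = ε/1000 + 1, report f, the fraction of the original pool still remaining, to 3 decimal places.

α − 1 = ε/1000 = -0.0212
(δ_res + 1000)/(δ₀ + 1000) = (-29.5 + 1000)/(-38.8 + 1000) = 970.5/961.2 = 1.009675
f = 1.009675^(1/-0.0212) = exp(ln(1.009675)/-0.0212) = exp(0.00963/-0.0212)
f = exp(-0.4542) = 0.6350

0.635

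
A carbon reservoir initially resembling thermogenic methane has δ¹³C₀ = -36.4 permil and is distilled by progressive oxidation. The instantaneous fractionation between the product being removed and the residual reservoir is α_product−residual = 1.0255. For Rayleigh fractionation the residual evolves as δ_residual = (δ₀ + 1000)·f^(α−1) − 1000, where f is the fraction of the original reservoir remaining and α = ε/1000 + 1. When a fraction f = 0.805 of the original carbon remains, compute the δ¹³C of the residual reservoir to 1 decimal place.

-41.7 permil

Rayleigh residual: δ_res = (δ₀ + 1000)·f^(α−1) − 1000
α − 1 = 0.02550
f^(α−1) = 0.805^(0.02550) = 0.994484
δ_res = (-36.4 + 1000) × 0.994484 − 1000 = 958.285 − 1000 = -41.72 permil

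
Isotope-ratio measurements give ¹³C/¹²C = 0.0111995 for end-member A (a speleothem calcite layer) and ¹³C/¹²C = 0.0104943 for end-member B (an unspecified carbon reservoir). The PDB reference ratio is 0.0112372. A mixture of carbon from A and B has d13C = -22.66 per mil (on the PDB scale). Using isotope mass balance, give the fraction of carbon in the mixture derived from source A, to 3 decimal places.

0.692

δ_A = (0.0111995/0.0112372 − 1)×1000 = (0.996645 − 1)×1000 = -3.355 per mil
δ_B = (0.0104943/0.0112372 − 1)×1000 = (0.933889 − 1)×1000 = -66.111 per mil
f_A = (δ_mix − δ_B)/(δ_A − δ_B) = (-22.66 − (-66.111))/(-3.355 − (-66.111))
f_A = 43.451 / 62.756 = 0.6924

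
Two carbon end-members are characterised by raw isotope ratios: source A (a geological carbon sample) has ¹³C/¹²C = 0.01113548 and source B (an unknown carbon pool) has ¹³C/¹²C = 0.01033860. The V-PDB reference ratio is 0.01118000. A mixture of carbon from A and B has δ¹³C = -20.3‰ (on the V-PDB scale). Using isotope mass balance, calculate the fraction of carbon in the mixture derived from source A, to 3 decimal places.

0.771

δ_A = (0.01113548/0.01118000 − 1)×1000 = (0.996018 − 1)×1000 = -3.982‰
δ_B = (0.01033860/0.01118000 − 1)×1000 = (0.924741 − 1)×1000 = -75.259‰
f_A = (δ_mix − δ_B)/(δ_A − δ_B) = (-20.3 − (-75.259))/(-3.982 − (-75.259))
f_A = 54.959 / 71.277 = 0.7711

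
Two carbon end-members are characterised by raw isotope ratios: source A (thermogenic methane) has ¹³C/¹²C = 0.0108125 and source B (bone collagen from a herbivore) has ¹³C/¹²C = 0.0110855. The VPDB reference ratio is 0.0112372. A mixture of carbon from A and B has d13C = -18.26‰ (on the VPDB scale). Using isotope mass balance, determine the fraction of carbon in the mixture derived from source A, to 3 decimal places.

δ_A = (0.0108125/0.0112372 − 1)×1000 = (0.962206 − 1)×1000 = -37.794‰
δ_B = (0.0110855/0.0112372 − 1)×1000 = (0.986500 − 1)×1000 = -13.500‰
f_A = (δ_mix − δ_B)/(δ_A − δ_B) = (-18.26 − (-13.500))/(-37.794 − (-13.500))
f_A = -4.760 / -24.294 = 0.1959

0.196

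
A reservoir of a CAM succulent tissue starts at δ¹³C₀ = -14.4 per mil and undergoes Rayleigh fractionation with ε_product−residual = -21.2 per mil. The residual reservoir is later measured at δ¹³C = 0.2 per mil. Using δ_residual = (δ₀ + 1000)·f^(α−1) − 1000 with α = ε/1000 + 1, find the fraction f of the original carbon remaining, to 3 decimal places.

α − 1 = ε/1000 = -0.0212
(δ_res + 1000)/(δ₀ + 1000) = (0.2 + 1000)/(-14.4 + 1000) = 1000.2/985.6 = 1.014813
f = 1.014813^(1/-0.0212) = exp(ln(1.014813)/-0.0212) = exp(0.01470/-0.0212)
f = exp(-0.6936) = 0.4998

0.500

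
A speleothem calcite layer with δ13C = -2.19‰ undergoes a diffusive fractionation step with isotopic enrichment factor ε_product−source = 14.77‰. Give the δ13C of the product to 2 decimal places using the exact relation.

Exactly, δ_product = (δ_source + 1000)·(ε/1000 + 1) − 1000.
δ_product = (-2.19 + 1000) × (14.77/1000 + 1) − 1000
δ_product = 12.548‰

12.55‰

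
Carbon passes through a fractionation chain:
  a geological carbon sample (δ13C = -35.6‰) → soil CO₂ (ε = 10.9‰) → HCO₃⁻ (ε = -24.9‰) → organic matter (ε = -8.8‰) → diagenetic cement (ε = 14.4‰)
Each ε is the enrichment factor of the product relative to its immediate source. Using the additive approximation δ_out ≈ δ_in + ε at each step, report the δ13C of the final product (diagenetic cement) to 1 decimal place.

step 1: δ ≈ -35.6 + (10.9) = -24.7‰
step 2: δ ≈ -24.7 + (-24.9) = -49.6‰
step 3: δ ≈ -49.6 + (-8.8) = -58.4‰
step 4: δ ≈ -58.4 + (14.4) = -44.0‰

-44.0‰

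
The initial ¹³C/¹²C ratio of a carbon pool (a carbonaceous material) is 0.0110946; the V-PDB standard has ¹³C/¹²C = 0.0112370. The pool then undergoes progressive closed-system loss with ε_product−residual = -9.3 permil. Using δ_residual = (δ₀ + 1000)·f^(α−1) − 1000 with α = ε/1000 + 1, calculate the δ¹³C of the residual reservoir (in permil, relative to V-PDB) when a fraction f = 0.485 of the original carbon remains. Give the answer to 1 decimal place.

-6.0 permil

δ₀ = (0.0110946/0.0112370 − 1)×1000 = (0.987328 − 1)×1000 = -12.672 permil
α − 1 = ε/1000 = -0.0093
f^(α−1) = 0.485^(-0.0093) = 1.006752
δ_res = (-12.672 + 1000) × 1.006752 − 1000 = 993.994 − 1000 = -6.01 permil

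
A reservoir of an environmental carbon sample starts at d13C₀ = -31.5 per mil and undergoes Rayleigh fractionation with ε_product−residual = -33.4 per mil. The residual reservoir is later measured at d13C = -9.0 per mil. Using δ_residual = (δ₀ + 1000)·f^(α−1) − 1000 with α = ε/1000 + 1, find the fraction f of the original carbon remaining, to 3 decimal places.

α − 1 = ε/1000 = -0.0334
(δ_res + 1000)/(δ₀ + 1000) = (-9.0 + 1000)/(-31.5 + 1000) = 991.0/968.5 = 1.023232
f = 1.023232^(1/-0.0334) = exp(ln(1.023232)/-0.0334) = exp(0.02297/-0.0334)
f = exp(-0.6876) = 0.5028

0.503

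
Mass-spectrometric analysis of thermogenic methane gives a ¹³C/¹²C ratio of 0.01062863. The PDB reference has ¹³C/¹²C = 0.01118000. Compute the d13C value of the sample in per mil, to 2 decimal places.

-49.32 per mil

d13C = (R_sample / R_standard − 1) × 1000
R_sample / R_standard = 0.01062863 / 0.01118000 = 0.950682
d13C = (0.950682 − 1) × 1000 = -49.318 per mil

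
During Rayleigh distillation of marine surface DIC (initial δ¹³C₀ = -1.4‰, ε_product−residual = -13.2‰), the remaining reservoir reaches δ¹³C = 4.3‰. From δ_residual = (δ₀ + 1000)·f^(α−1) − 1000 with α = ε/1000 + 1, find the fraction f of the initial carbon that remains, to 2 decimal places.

0.65

α − 1 = ε/1000 = -0.0132
(δ_res + 1000)/(δ₀ + 1000) = (4.3 + 1000)/(-1.4 + 1000) = 1004.3/998.6 = 1.005708
f = 1.005708^(1/-0.0132) = exp(ln(1.005708)/-0.0132) = exp(0.00569/-0.0132)
f = exp(-0.4312) = 0.6497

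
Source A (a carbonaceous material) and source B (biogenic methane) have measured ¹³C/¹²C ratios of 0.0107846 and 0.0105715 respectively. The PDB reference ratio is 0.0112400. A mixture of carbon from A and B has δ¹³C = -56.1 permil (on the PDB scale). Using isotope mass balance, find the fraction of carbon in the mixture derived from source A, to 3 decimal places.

δ_A = (0.0107846/0.0112400 − 1)×1000 = (0.959484 − 1)×1000 = -40.516 permil
δ_B = (0.0105715/0.0112400 − 1)×1000 = (0.940525 − 1)×1000 = -59.475 permil
f_A = (δ_mix − δ_B)/(δ_A − δ_B) = (-56.1 − (-59.475))/(-40.516 − (-59.475))
f_A = 3.375 / 18.959 = 0.1780

0.178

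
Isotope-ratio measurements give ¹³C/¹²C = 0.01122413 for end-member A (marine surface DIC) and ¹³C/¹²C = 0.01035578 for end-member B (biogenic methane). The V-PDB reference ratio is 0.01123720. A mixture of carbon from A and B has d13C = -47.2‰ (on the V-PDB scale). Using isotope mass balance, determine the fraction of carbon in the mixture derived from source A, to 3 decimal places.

δ_A = (0.01122413/0.01123720 − 1)×1000 = (0.998837 − 1)×1000 = -1.163‰
δ_B = (0.01035578/0.01123720 − 1)×1000 = (0.921562 − 1)×1000 = -78.438‰
f_A = (δ_mix − δ_B)/(δ_A − δ_B) = (-47.2 − (-78.438))/(-1.163 − (-78.438))
f_A = 31.238 / 77.275 = 0.4042

0.404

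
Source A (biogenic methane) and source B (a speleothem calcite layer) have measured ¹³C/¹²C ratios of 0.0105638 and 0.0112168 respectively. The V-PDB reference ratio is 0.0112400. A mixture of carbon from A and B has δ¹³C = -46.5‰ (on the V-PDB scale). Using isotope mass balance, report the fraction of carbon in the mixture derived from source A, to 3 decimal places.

δ_A = (0.0105638/0.0112400 − 1)×1000 = (0.939840 − 1)×1000 = -60.160‰
δ_B = (0.0112168/0.0112400 − 1)×1000 = (0.997936 − 1)×1000 = -2.064‰
f_A = (δ_mix − δ_B)/(δ_A − δ_B) = (-46.5 − (-2.064))/(-60.160 − (-2.064))
f_A = -44.436 / -58.096 = 0.7649

0.765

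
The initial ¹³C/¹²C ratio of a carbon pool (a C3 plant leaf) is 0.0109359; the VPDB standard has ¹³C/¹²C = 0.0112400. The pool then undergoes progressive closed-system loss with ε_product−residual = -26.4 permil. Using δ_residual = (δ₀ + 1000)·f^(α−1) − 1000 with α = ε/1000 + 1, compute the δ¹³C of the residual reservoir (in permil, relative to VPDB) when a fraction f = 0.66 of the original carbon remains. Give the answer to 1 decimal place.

δ₀ = (0.0109359/0.0112400 − 1)×1000 = (0.972945 − 1)×1000 = -27.055 permil
α − 1 = ε/1000 = -0.0264
f^(α−1) = 0.66^(-0.0264) = 1.011030
δ_res = (-27.055 + 1000) × 1.011030 − 1000 = 983.676 − 1000 = -16.32 permil

-16.3 permil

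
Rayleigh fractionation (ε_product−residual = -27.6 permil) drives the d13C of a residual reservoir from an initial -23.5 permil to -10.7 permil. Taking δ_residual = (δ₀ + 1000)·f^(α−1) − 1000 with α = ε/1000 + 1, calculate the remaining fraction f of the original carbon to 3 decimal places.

0.624

α − 1 = ε/1000 = -0.0276
(δ_res + 1000)/(δ₀ + 1000) = (-10.7 + 1000)/(-23.5 + 1000) = 989.3/976.5 = 1.013108
f = 1.013108^(1/-0.0276) = exp(ln(1.013108)/-0.0276) = exp(0.01302/-0.0276)
f = exp(-0.4718) = 0.6239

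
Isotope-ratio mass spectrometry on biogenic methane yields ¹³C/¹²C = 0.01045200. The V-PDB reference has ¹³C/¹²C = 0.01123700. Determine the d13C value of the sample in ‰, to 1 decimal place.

-69.9‰

d13C = (R_sample / R_standard − 1) × 1000
R_sample / R_standard = 0.01045200 / 0.01123700 = 0.930141
d13C = (0.930141 − 1) × 1000 = -69.86‰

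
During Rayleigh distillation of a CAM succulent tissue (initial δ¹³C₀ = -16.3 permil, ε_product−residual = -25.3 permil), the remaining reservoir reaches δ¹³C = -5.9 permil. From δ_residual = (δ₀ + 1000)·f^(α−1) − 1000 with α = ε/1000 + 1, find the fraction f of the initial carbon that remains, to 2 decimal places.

α − 1 = ε/1000 = -0.0253
(δ_res + 1000)/(δ₀ + 1000) = (-5.9 + 1000)/(-16.3 + 1000) = 994.1/983.7 = 1.010572
f = 1.010572^(1/-0.0253) = exp(ln(1.010572)/-0.0253) = exp(0.01052/-0.0253)
f = exp(-0.4157) = 0.6599

0.66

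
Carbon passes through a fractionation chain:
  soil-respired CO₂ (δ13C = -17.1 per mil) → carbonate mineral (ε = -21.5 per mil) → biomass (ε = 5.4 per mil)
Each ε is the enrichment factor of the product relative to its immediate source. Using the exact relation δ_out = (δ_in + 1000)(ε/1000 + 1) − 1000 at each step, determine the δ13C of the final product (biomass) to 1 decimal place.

-33.0 per mil

step 1: δ = (-17.10 + 1000)·(-21.5/1000 + 1) − 1000 = -38.23 per mil
step 2: δ = (-38.23 + 1000)·(5.4/1000 + 1) − 1000 = -33.04 per mil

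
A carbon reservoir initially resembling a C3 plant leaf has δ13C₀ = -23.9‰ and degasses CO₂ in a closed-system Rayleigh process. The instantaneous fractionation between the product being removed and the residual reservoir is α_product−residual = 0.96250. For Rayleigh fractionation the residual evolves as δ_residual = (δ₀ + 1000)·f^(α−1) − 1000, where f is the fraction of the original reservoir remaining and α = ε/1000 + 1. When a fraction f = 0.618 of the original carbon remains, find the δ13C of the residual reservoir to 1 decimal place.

Rayleigh residual: δ_res = (δ₀ + 1000)·f^(α−1) − 1000
α − 1 = -0.03750
f^(α−1) = 0.618^(-0.03750) = 1.018211
δ_res = (-23.9 + 1000) × 1.018211 − 1000 = 993.876 − 1000 = -6.12‰

-6.1‰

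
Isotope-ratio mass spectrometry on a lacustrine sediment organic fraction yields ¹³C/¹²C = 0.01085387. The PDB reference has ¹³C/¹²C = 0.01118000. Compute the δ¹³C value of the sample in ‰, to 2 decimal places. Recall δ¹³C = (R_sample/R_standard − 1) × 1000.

δ¹³C = (R_sample / R_standard − 1) × 1000
R_sample / R_standard = 0.01085387 / 0.01118000 = 0.970829
δ¹³C = (0.970829 − 1) × 1000 = -29.171‰

-29.17‰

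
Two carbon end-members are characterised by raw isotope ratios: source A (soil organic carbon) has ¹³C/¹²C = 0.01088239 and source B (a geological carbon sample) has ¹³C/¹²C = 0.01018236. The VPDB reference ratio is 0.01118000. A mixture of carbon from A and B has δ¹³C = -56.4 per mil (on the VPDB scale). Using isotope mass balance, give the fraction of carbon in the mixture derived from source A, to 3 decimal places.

0.524

δ_A = (0.01088239/0.01118000 − 1)×1000 = (0.973380 − 1)×1000 = -26.620 per mil
δ_B = (0.01018236/0.01118000 − 1)×1000 = (0.910766 − 1)×1000 = -89.234 per mil
f_A = (δ_mix − δ_B)/(δ_A − δ_B) = (-56.4 − (-89.234))/(-26.620 − (-89.234))
f_A = 32.834 / 62.614 = 0.5244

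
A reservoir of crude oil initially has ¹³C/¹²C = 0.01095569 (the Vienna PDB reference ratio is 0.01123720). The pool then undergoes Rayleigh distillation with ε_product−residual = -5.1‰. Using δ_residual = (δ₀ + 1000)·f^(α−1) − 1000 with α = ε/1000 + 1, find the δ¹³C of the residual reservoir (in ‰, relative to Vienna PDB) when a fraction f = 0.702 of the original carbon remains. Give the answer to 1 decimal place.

δ₀ = (0.01095569/0.01123720 − 1)×1000 = (0.974948 − 1)×1000 = -25.052‰
α − 1 = ε/1000 = -0.0051
f^(α−1) = 0.702^(-0.0051) = 1.001806
δ_res = (-25.052 + 1000) × 1.001806 − 1000 = 976.709 − 1000 = -23.29‰

-23.3‰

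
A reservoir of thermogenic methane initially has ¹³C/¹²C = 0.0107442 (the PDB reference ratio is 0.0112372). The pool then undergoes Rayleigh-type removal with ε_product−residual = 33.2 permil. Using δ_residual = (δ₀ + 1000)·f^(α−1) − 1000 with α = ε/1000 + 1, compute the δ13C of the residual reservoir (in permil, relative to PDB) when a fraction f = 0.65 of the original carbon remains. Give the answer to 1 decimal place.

δ₀ = (0.0107442/0.0112372 − 1)×1000 = (0.956128 − 1)×1000 = -43.872 permil
α − 1 = ε/1000 = 0.0332
f^(α−1) = 0.65^(0.0332) = 0.985800
δ_res = (-43.872 + 1000) × 0.985800 − 1000 = 942.551 − 1000 = -57.45 permil

-57.4 permil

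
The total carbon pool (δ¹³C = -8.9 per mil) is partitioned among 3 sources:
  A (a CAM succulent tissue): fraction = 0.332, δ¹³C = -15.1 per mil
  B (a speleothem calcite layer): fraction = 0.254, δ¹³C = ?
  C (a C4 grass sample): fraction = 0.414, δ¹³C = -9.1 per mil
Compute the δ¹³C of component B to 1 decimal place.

-0.5 per mil

Isotope mass balance: δ_bulk = Σ fᵢ·δᵢ.
-8.9 = 0.332×(-15.1) + 0.254×δ_B + 0.414×(-9.1)
0.254·δ_B = -8.9 − (-8.781) = -0.119
δ_B = -0.119 / 0.254 = -0.47 per mil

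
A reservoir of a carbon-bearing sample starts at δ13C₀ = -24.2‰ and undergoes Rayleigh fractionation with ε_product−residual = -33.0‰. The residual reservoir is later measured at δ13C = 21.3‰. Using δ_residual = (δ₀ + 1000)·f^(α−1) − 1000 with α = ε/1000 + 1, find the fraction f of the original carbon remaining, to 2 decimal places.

α − 1 = ε/1000 = -0.0330
(δ_res + 1000)/(δ₀ + 1000) = (21.3 + 1000)/(-24.2 + 1000) = 1021.3/975.8 = 1.046628
f = 1.046628^(1/-0.0330) = exp(ln(1.046628)/-0.0330) = exp(0.04557/-0.0330)
f = exp(-1.3810) = 0.2513

0.25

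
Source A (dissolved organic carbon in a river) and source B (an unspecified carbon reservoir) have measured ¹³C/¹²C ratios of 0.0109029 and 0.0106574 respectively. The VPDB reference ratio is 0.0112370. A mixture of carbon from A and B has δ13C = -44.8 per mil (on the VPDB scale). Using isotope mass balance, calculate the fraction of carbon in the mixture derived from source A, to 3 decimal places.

δ_A = (0.0109029/0.0112370 − 1)×1000 = (0.970268 − 1)×1000 = -29.732 per mil
δ_B = (0.0106574/0.0112370 − 1)×1000 = (0.948420 − 1)×1000 = -51.580 per mil
f_A = (δ_mix − δ_B)/(δ_A − δ_B) = (-44.8 − (-51.580))/(-29.732 − (-51.580))
f_A = 6.780 / 21.847 = 0.3103

0.310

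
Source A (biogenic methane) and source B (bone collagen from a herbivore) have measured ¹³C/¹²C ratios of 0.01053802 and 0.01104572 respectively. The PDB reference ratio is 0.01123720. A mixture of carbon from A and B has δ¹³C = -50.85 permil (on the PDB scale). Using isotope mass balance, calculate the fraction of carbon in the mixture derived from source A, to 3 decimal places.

δ_A = (0.01053802/0.01123720 − 1)×1000 = (0.937780 − 1)×1000 = -62.220 permil
δ_B = (0.01104572/0.01123720 − 1)×1000 = (0.982960 − 1)×1000 = -17.040 permil
f_A = (δ_mix − δ_B)/(δ_A − δ_B) = (-50.85 − (-17.040))/(-62.220 − (-17.040))
f_A = -33.810 / -45.180 = 0.7483

0.748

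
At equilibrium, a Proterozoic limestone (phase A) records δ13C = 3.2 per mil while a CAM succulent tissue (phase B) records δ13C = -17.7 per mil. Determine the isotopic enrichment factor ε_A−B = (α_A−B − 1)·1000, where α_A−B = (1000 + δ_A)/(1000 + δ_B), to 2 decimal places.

21.28 per mil

α_A−B = (1000 + 3.2) / (1000 + -17.7) = 1003.2 / 982.3 = 1.021277
ε_A−B = (1.021277 − 1) × 1000 = 21.277 per mil
(The approximation ε ≈ δ_A − δ_B would give 20.9 per mil.)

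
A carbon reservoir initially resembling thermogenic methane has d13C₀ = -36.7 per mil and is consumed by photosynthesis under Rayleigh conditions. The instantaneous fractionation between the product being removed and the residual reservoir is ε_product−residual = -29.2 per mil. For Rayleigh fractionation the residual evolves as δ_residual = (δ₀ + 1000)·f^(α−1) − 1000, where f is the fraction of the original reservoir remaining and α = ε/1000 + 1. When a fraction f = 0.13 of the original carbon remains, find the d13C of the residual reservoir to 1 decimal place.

Rayleigh residual: δ_res = (δ₀ + 1000)·f^(α−1) − 1000
α = ε/1000 + 1 = 0.97080, so α − 1 = -0.02920
f^(α−1) = 0.13^(-0.02920) = 1.061385
δ_res = (-36.7 + 1000) × 1.061385 − 1000 = 1022.432 − 1000 = 22.43 per mil

22.4 per mil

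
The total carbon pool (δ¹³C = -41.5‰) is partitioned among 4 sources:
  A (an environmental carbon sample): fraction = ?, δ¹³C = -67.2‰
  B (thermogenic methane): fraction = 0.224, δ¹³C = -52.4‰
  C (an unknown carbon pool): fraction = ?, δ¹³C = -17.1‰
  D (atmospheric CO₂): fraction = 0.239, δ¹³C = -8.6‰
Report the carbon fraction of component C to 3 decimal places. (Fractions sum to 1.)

0.167

Let f_C and f_A be the unknown fractions; fractions sum to 1 so f_C + f_A = 0.537.
Mass balance: Σ fᵢ·δᵢ = δ_bulk ⇒ f_C·(-17.1) + f_A·(-67.2) = -41.5 − (-13.793) = -27.707
Substitute f_A = 0.537 − f_C:
f_C·(-17.1 − -67.2) = -27.707 − 0.537×(-67.2) = 8.379
f_C = 8.379 / 50.1 = 0.1673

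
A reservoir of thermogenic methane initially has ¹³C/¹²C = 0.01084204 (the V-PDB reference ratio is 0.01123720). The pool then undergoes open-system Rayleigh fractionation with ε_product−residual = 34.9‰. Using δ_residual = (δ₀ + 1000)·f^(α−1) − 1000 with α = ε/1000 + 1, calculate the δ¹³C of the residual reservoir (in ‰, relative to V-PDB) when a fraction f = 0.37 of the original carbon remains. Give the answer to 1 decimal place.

-68.1‰

δ₀ = (0.01084204/0.01123720 − 1)×1000 = (0.964835 − 1)×1000 = -35.165‰
α − 1 = ε/1000 = 0.0349
f^(α−1) = 0.37^(0.0349) = 0.965896
δ_res = (-35.165 + 1000) × 0.965896 − 1000 = 931.930 − 1000 = -68.07‰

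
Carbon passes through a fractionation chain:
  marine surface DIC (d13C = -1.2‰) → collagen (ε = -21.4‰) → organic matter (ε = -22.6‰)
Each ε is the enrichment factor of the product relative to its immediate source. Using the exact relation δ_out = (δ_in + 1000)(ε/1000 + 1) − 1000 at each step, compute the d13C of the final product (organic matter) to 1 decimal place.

-44.7‰

step 1: δ = (-1.20 + 1000)·(-21.4/1000 + 1) − 1000 = -22.57‰
step 2: δ = (-22.57 + 1000)·(-22.6/1000 + 1) − 1000 = -44.66‰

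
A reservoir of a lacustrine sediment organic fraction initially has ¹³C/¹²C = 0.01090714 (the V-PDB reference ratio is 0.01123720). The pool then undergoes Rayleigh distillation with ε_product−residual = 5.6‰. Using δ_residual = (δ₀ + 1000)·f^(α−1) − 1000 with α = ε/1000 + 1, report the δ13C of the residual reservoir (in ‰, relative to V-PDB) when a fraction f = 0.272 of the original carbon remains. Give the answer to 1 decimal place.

δ₀ = (0.01090714/0.01123720 − 1)×1000 = (0.970628 − 1)×1000 = -29.372‰
α − 1 = ε/1000 = 0.0056
f^(α−1) = 0.272^(0.0056) = 0.992736
δ_res = (-29.372 + 1000) × 0.992736 − 1000 = 963.577 − 1000 = -36.42‰

-36.4‰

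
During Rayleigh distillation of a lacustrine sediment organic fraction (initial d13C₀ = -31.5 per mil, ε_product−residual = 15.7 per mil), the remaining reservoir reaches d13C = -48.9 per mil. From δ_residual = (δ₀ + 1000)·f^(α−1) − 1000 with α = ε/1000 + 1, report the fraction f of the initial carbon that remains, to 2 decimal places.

α − 1 = ε/1000 = 0.0157
(δ_res + 1000)/(δ₀ + 1000) = (-48.9 + 1000)/(-31.5 + 1000) = 951.1/968.5 = 0.982034
f = 0.982034^(1/0.0157) = exp(ln(0.982034)/0.0157) = exp(-0.01813/0.0157)
f = exp(-1.1547) = 0.3151

0.32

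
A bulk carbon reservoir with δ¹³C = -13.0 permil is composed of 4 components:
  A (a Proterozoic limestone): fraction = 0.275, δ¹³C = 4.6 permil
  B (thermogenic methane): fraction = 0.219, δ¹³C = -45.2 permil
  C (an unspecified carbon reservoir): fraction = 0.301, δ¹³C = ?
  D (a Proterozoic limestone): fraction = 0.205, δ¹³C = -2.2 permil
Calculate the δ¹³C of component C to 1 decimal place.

-13.0 permil

Isotope mass balance: δ_bulk = Σ fᵢ·δᵢ.
-13.0 = 0.275×(4.6) + 0.219×(-45.2) + 0.301×δ_C + 0.205×(-2.2)
0.301·δ_C = -13.0 − (-9.085) = -3.915
δ_C = -3.915 / 0.301 = -13.01 permil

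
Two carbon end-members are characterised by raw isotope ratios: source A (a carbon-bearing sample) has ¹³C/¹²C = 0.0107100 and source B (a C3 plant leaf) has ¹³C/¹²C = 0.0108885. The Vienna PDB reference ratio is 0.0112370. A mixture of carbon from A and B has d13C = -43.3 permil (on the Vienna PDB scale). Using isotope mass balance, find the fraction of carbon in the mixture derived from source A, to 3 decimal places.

δ_A = (0.0107100/0.0112370 − 1)×1000 = (0.953101 − 1)×1000 = -46.899 permil
δ_B = (0.0108885/0.0112370 − 1)×1000 = (0.968986 − 1)×1000 = -31.014 permil
f_A = (δ_mix − δ_B)/(δ_A − δ_B) = (-43.3 − (-31.014))/(-46.899 − (-31.014))
f_A = -12.286 / -15.885 = 0.7735

0.773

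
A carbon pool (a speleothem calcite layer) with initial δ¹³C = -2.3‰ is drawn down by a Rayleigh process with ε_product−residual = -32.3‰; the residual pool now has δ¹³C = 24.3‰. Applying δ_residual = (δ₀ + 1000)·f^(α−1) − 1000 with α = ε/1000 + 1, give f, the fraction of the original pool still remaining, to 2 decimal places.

α − 1 = ε/1000 = -0.0323
(δ_res + 1000)/(δ₀ + 1000) = (24.3 + 1000)/(-2.3 + 1000) = 1024.3/997.7 = 1.026661
f = 1.026661^(1/-0.0323) = exp(ln(1.026661)/-0.0323) = exp(0.02631/-0.0323)
f = exp(-0.8146) = 0.4428

0.44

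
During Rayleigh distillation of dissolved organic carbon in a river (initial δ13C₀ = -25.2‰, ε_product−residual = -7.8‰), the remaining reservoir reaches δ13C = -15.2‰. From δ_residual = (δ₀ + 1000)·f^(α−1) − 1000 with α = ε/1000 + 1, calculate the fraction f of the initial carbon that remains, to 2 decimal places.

α − 1 = ε/1000 = -0.0078
(δ_res + 1000)/(δ₀ + 1000) = (-15.2 + 1000)/(-25.2 + 1000) = 984.8/974.8 = 1.010259
f = 1.010259^(1/-0.0078) = exp(ln(1.010259)/-0.0078) = exp(0.01021/-0.0078)
f = exp(-1.3085) = 0.2702

0.27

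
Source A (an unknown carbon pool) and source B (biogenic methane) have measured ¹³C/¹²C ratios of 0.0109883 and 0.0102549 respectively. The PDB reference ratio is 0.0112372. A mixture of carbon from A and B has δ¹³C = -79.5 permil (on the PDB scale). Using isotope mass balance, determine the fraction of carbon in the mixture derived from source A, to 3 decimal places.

δ_A = (0.0109883/0.0112372 − 1)×1000 = (0.977850 − 1)×1000 = -22.150 permil
δ_B = (0.0102549/0.0112372 − 1)×1000 = (0.912585 − 1)×1000 = -87.415 permil
f_A = (δ_mix − δ_B)/(δ_A − δ_B) = (-79.5 − (-87.415))/(-22.150 − (-87.415))
f_A = 7.915 / 65.265 = 0.1213

0.121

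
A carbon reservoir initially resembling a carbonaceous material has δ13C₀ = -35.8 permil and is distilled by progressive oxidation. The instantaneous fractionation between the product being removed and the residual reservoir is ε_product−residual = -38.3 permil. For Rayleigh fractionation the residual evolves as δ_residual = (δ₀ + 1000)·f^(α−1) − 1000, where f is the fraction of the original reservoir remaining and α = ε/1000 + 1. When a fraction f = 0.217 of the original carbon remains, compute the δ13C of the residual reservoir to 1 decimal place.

22.3 permil

Rayleigh residual: δ_res = (δ₀ + 1000)·f^(α−1) − 1000
α = ε/1000 + 1 = 0.96170, so α − 1 = -0.03830
f^(α−1) = 0.217^(-0.03830) = 1.060263
δ_res = (-35.8 + 1000) × 1.060263 − 1000 = 1022.306 − 1000 = 22.31 permil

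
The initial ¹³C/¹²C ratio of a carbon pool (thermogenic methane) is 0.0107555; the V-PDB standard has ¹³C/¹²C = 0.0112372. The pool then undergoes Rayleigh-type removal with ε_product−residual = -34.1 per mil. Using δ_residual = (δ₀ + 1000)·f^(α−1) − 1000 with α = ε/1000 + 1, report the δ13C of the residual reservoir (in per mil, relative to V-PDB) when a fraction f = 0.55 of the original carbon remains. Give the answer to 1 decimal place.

δ₀ = (0.0107555/0.0112372 − 1)×1000 = (0.957133 − 1)×1000 = -42.867 per mil
α − 1 = ε/1000 = -0.0341
f^(α−1) = 0.55^(-0.0341) = 1.020595
δ_res = (-42.867 + 1000) × 1.020595 − 1000 = 976.846 − 1000 = -23.15 per mil

-23.2 per mil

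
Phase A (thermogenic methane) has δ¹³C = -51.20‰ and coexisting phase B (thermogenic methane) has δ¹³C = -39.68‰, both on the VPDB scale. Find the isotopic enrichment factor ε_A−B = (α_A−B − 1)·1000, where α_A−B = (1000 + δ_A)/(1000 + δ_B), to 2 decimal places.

α_A−B = (1000 + -51.20) / (1000 + -39.68) = 948.80 / 960.32 = 0.988004
ε_A−B = (0.988004 − 1) × 1000 = -11.996‰
(The approximation ε ≈ δ_A − δ_B would give -11.52‰.)

-12.00‰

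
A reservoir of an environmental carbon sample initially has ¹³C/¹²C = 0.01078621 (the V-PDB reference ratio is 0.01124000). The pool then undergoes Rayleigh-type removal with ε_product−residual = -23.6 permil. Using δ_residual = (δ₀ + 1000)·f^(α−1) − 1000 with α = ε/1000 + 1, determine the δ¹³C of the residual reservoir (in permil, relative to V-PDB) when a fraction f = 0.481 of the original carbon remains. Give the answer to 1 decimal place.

-23.7 permil

δ₀ = (0.01078621/0.01124000 − 1)×1000 = (0.959627 − 1)×1000 = -40.373 permil
α − 1 = ε/1000 = -0.0236
f^(α−1) = 0.481^(-0.0236) = 1.017423
δ_res = (-40.373 + 1000) × 1.017423 − 1000 = 976.346 − 1000 = -23.65 permil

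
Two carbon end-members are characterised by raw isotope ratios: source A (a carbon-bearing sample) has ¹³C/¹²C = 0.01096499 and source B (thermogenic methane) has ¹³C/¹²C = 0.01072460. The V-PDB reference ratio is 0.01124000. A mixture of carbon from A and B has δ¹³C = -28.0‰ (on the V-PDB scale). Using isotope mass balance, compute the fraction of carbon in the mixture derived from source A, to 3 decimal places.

δ_A = (0.01096499/0.01124000 − 1)×1000 = (0.975533 − 1)×1000 = -24.467‰
δ_B = (0.01072460/0.01124000 − 1)×1000 = (0.954146 − 1)×1000 = -45.854‰
f_A = (δ_mix − δ_B)/(δ_A − δ_B) = (-28.0 − (-45.854))/(-24.467 − (-45.854))
f_A = 17.854 / 21.387 = 0.8348

0.835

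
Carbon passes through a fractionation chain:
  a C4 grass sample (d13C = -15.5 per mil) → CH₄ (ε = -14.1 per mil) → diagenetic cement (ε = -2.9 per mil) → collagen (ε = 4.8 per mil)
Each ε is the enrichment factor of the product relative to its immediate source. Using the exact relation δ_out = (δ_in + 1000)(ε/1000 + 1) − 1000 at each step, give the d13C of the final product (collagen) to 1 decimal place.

step 1: δ = (-15.50 + 1000)·(-14.1/1000 + 1) − 1000 = -29.38 per mil
step 2: δ = (-29.38 + 1000)·(-2.9/1000 + 1) − 1000 = -32.20 per mil
step 3: δ = (-32.20 + 1000)·(4.8/1000 + 1) − 1000 = -27.55 per mil

-27.6 per mil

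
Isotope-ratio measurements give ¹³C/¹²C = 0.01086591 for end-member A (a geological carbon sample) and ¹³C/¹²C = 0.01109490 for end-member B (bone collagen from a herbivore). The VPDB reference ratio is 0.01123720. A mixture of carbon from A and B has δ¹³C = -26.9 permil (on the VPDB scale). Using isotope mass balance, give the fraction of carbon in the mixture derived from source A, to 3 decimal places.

δ_A = (0.01086591/0.01123720 − 1)×1000 = (0.966959 − 1)×1000 = -33.041 permil
δ_B = (0.01109490/0.01123720 − 1)×1000 = (0.987337 − 1)×1000 = -12.663 permil
f_A = (δ_mix − δ_B)/(δ_A − δ_B) = (-26.9 − (-12.663))/(-33.041 − (-12.663))
f_A = -14.237 / -20.378 = 0.6986

0.699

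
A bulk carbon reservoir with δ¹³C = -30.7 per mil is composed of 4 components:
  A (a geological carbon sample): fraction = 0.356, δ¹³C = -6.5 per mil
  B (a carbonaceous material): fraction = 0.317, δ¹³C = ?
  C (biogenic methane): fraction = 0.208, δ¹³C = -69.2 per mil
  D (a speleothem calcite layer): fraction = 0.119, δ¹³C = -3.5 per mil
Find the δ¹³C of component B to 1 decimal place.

Isotope mass balance: δ_bulk = Σ fᵢ·δᵢ.
-30.7 = 0.356×(-6.5) + 0.317×δ_B + 0.208×(-69.2) + 0.119×(-3.5)
0.317·δ_B = -30.7 − (-17.124) = -13.576
δ_B = -13.576 / 0.317 = -42.83 per mil

-42.8 per mil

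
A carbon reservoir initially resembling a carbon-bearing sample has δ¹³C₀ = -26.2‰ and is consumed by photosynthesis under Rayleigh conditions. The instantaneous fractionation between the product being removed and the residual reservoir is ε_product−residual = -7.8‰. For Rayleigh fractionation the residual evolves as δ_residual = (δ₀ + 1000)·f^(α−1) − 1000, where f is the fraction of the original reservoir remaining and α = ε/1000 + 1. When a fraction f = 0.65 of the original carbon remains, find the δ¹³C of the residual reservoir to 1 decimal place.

Rayleigh residual: δ_res = (δ₀ + 1000)·f^(α−1) − 1000
α = ε/1000 + 1 = 0.99220, so α − 1 = -0.00780
f^(α−1) = 0.65^(-0.00780) = 1.003366
δ_res = (-26.2 + 1000) × 1.003366 − 1000 = 977.078 − 1000 = -22.92‰

-22.9‰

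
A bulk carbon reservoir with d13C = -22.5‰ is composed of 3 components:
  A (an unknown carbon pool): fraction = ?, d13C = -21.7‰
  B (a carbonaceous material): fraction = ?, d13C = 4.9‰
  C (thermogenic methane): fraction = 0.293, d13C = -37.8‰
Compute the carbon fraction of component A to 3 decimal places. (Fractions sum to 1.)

Let f_A and f_B be the unknown fractions; fractions sum to 1 so f_A + f_B = 0.707.
Mass balance: Σ fᵢ·δᵢ = δ_bulk ⇒ f_A·(-21.7) + f_B·(4.9) = -22.5 − (-11.075) = -11.425
Substitute f_B = 0.707 − f_A:
f_A·(-21.7 − 4.9) = -11.425 − 0.707×(4.9) = -14.889
f_A = -14.889 / -26.6 = 0.5597

0.560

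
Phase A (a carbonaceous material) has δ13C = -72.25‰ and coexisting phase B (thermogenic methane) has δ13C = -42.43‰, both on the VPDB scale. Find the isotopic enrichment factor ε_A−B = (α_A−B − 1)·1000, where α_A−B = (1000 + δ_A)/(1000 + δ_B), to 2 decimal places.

-31.14‰

α_A−B = (1000 + -72.25) / (1000 + -42.43) = 927.75 / 957.57 = 0.968859
ε_A−B = (0.968859 − 1) × 1000 = -31.141‰
(The approximation ε ≈ δ_A − δ_B would give -29.82‰.)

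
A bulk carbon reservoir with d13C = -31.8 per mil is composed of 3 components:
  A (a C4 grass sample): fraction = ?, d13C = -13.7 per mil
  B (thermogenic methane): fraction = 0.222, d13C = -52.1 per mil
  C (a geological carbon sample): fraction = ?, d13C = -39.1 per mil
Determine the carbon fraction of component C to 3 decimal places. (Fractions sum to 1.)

0.377

Let f_C and f_A be the unknown fractions; fractions sum to 1 so f_C + f_A = 0.778.
Mass balance: Σ fᵢ·δᵢ = δ_bulk ⇒ f_C·(-39.1) + f_A·(-13.7) = -31.8 − (-11.566) = -20.234
Substitute f_A = 0.778 − f_C:
f_C·(-39.1 − -13.7) = -20.234 − 0.778×(-13.7) = -9.575
f_C = -9.575 / -25.4 = 0.3770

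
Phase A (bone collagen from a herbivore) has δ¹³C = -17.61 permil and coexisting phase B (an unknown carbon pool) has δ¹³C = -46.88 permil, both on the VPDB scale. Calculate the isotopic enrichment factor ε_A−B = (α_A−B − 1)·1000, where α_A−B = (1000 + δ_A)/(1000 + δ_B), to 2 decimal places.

30.71 permil

α_A−B = (1000 + -17.61) / (1000 + -46.88) = 982.39 / 953.12 = 1.030710
ε_A−B = (1.030710 − 1) × 1000 = 30.710 permil
(The approximation ε ≈ δ_A − δ_B would give 29.27 permil.)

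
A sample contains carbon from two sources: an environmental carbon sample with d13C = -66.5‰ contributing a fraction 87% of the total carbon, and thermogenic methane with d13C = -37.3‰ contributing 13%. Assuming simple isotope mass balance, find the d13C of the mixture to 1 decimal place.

-62.7‰

δ_mix = f_A·δ_A + f_B·δ_B
δ_mix = 0.87 × (-66.5) + 0.13 × (-37.3)
δ_mix = -57.85 + -4.85 = -62.70‰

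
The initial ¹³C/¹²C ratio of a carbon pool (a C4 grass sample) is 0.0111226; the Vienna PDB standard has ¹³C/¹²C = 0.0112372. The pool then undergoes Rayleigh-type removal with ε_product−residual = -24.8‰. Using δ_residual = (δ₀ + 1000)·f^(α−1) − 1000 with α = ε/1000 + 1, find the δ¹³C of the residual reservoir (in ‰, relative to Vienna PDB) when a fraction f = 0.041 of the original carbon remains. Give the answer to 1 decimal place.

δ₀ = (0.0111226/0.0112372 − 1)×1000 = (0.989802 − 1)×1000 = -10.198‰
α − 1 = ε/1000 = -0.0248
f^(α−1) = 0.041^(-0.0248) = 1.082438
δ_res = (-10.198 + 1000) × 1.082438 − 1000 = 1071.399 − 1000 = 71.40‰

71.4‰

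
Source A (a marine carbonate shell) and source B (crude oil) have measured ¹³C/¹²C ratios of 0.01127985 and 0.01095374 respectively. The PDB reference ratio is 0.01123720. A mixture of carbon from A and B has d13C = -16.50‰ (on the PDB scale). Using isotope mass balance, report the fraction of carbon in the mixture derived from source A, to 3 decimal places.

0.301

δ_A = (0.01127985/0.01123720 − 1)×1000 = (1.003795 − 1)×1000 = 3.795‰
δ_B = (0.01095374/0.01123720 − 1)×1000 = (0.974775 − 1)×1000 = -25.225‰
f_A = (δ_mix − δ_B)/(δ_A − δ_B) = (-16.50 − (-25.225))/(3.795 − (-25.225))
f_A = 8.725 / 29.021 = 0.3007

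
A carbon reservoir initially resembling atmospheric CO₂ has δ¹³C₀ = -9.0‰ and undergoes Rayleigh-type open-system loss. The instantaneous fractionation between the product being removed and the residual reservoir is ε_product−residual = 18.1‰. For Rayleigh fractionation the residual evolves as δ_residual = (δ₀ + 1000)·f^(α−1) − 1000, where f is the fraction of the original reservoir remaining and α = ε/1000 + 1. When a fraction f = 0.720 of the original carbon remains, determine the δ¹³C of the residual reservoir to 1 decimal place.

Rayleigh residual: δ_res = (δ₀ + 1000)·f^(α−1) − 1000
α = ε/1000 + 1 = 1.01810, so α − 1 = 0.01810
f^(α−1) = 0.720^(0.01810) = 0.994072
δ_res = (-9.0 + 1000) × 0.994072 − 1000 = 985.125 − 1000 = -14.87‰

-14.9‰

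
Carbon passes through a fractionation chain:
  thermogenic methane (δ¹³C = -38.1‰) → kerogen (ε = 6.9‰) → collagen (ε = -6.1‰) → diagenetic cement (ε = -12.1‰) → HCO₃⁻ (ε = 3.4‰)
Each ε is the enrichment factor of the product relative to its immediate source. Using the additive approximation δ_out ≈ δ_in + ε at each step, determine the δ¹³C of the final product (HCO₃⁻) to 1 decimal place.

step 1: δ ≈ -38.1 + (6.9) = -31.2‰
step 2: δ ≈ -31.2 + (-6.1) = -37.3‰
step 3: δ ≈ -37.3 + (-12.1) = -49.4‰
step 4: δ ≈ -49.4 + (3.4) = -46.0‰

-46.0‰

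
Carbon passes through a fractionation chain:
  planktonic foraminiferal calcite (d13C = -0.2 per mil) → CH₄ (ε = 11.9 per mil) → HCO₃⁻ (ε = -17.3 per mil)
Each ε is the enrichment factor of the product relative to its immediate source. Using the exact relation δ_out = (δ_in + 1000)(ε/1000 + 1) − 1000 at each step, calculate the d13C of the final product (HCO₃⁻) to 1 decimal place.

-5.8 per mil

step 1: δ = (-0.20 + 1000)·(11.9/1000 + 1) − 1000 = 11.70 per mil
step 2: δ = (11.70 + 1000)·(-17.3/1000 + 1) − 1000 = -5.80 per mil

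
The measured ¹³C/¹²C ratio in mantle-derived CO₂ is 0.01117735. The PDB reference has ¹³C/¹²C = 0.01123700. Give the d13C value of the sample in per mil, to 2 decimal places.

d13C = (R_sample / R_standard − 1) × 1000
R_sample / R_standard = 0.01117735 / 0.01123700 = 0.994692
d13C = (0.994692 − 1) × 1000 = -5.308 per mil

-5.31 per mil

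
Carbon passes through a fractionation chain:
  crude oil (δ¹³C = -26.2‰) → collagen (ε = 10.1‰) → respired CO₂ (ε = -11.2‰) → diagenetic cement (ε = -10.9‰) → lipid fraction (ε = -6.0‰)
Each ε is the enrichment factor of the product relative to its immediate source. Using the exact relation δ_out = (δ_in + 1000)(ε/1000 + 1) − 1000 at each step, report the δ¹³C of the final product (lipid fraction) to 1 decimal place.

-43.8‰

step 1: δ = (-26.20 + 1000)·(10.1/1000 + 1) − 1000 = -16.36‰
step 2: δ = (-16.36 + 1000)·(-11.2/1000 + 1) − 1000 = -27.38‰
step 3: δ = (-27.38 + 1000)·(-10.9/1000 + 1) − 1000 = -37.98‰
step 4: δ = (-37.98 + 1000)·(-6.0/1000 + 1) − 1000 = -43.75‰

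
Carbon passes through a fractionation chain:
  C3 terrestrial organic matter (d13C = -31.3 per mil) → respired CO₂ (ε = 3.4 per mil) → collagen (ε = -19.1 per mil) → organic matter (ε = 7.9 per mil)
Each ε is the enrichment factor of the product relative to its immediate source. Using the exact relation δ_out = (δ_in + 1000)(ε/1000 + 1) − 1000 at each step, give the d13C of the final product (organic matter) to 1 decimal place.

step 1: δ = (-31.30 + 1000)·(3.4/1000 + 1) − 1000 = -28.01 per mil
step 2: δ = (-28.01 + 1000)·(-19.1/1000 + 1) − 1000 = -46.57 per mil
step 3: δ = (-46.57 + 1000)·(7.9/1000 + 1) − 1000 = -39.04 per mil

-39.0 per mil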